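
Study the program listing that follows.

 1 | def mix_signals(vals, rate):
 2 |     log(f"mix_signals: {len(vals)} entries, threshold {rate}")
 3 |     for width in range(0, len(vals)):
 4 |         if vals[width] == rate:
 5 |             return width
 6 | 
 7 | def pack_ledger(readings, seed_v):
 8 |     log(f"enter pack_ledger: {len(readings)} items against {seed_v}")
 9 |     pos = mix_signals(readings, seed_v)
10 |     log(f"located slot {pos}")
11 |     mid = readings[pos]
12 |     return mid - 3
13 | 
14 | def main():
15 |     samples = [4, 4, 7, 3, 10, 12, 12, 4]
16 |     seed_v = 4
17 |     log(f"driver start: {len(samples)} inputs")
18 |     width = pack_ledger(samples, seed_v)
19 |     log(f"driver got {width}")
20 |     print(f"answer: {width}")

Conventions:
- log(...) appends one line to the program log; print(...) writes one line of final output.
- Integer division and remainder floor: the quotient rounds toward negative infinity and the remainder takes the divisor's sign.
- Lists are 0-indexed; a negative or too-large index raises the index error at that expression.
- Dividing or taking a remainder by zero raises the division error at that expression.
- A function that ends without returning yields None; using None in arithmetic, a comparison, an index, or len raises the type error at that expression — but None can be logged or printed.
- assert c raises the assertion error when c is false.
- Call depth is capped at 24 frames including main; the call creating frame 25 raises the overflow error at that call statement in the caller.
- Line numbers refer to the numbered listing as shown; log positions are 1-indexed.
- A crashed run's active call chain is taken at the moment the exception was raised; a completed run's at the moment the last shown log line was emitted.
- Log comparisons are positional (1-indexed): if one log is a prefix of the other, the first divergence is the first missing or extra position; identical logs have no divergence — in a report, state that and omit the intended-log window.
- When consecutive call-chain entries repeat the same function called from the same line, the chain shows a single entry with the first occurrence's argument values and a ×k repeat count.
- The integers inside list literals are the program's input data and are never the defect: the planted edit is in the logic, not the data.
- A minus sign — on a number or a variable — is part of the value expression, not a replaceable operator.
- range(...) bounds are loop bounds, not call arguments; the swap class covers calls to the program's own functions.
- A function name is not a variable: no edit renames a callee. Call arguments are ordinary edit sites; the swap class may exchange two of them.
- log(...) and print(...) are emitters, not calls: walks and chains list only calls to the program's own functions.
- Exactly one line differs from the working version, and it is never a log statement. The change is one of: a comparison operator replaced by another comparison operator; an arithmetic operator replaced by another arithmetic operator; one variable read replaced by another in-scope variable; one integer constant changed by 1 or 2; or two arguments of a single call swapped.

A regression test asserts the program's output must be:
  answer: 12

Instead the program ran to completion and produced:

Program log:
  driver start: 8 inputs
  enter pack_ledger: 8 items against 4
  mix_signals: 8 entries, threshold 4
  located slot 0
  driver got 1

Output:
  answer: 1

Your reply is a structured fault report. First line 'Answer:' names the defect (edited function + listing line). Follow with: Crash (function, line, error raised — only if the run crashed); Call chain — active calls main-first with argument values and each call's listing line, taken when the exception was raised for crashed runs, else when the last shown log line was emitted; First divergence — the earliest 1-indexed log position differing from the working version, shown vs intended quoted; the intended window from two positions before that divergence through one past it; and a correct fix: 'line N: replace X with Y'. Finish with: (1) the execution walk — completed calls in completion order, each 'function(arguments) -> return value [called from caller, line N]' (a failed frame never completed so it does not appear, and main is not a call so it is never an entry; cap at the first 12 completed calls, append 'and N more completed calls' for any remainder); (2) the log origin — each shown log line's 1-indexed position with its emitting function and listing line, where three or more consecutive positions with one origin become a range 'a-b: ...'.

Answer: the defect is in pack_ledger at line 12.
Core observation: The log first diverges at position 5: the faulty run prints 'driver got 1' where the working version prints 'driver got 12'.
Call chain: main.
First divergence: position 5; shown 'driver got 1' vs intended 'driver got 12'.
Intended log window:
  3: mix_signals: 8 entries, threshold 4
  4: located slot 0
  5: driver got 12
Execution walk:
  mix_signals([4, 4, 7, 3, 10, 12, 12, 4], 4) -> 0  [called from pack_ledger, line 9]
  pack_ledger([4, 4, 7, 3, 10, 12, 12, 4], 4) -> 1  [called from main, line 18]
Log origins:
  1 — main, line 17
  2 — pack_ledger, line 8
  3 — mix_signals, line 2
  4 — pack_ledger, line 10
  5 — main, line 19
A correct fix: line 12: replace `-` with `*`.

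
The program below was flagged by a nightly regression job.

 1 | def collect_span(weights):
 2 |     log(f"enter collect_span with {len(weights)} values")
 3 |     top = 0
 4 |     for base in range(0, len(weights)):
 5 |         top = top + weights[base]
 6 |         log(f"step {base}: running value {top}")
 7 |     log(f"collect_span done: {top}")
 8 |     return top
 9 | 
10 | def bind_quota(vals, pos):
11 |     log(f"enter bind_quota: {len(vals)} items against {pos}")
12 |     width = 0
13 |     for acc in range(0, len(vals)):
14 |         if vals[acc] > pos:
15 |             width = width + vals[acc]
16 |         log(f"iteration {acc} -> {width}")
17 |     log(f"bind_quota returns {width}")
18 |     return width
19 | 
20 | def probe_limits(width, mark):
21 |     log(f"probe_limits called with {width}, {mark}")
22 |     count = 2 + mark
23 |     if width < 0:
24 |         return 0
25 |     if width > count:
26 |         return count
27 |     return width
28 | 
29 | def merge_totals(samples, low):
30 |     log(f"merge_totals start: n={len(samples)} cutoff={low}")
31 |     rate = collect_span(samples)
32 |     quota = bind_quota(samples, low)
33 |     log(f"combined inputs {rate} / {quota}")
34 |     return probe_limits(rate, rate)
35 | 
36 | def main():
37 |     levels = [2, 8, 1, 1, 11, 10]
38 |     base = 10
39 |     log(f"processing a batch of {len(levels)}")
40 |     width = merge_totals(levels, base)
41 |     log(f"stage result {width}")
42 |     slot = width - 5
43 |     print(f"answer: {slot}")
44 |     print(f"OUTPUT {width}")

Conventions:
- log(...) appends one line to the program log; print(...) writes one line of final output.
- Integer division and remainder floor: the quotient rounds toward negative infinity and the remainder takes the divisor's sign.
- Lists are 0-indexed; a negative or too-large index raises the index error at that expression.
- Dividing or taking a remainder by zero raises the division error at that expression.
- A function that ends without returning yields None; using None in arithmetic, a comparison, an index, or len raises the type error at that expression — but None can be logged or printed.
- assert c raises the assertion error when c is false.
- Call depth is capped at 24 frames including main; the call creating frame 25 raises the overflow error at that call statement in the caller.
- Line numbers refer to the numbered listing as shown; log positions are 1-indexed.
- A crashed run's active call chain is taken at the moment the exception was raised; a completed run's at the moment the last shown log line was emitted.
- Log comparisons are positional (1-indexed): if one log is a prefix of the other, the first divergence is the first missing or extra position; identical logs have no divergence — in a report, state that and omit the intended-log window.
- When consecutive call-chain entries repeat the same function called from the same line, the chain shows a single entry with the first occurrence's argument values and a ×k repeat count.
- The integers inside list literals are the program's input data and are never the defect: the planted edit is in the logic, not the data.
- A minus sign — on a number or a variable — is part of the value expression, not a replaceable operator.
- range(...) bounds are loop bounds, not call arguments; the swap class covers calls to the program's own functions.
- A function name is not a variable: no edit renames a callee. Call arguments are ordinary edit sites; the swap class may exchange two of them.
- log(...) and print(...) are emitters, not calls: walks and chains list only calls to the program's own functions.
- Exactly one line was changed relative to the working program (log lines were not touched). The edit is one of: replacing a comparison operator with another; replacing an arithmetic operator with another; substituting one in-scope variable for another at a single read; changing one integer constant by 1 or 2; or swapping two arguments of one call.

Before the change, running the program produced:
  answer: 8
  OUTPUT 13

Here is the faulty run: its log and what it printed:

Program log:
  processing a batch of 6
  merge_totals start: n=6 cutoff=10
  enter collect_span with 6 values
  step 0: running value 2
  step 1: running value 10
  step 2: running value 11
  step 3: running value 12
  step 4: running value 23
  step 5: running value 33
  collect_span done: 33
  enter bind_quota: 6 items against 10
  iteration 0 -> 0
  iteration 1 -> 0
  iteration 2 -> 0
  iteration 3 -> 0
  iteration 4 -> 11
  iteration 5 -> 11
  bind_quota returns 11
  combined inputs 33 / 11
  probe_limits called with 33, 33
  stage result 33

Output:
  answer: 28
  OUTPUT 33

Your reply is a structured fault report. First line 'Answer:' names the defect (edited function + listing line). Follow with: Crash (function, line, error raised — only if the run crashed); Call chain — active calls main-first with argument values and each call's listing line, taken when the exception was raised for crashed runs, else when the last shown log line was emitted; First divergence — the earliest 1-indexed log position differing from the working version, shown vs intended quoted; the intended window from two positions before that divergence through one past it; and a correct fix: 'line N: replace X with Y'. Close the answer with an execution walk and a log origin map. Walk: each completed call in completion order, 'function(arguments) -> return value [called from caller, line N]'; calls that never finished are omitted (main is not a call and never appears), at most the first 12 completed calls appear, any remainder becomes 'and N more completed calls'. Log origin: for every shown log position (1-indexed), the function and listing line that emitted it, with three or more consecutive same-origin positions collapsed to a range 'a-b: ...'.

Answer: the defect is in merge_totals at line 34.
The tell: Log line 20 is where behavior first shows: 'probe_limits called with 33, 33' appears instead of 'probe_limits called with 33, 11'.
Call chain: main.
First divergence: at position 20 the run shows 'probe_limits called with 33, 33' where the working version logs 'probe_limits called with 33, 11'.
Intended log window:
  18: bind_quota returns 11
  19: combined inputs 33 / 11
  20: probe_limits called with 33, 11
  21: stage result 13
Execution walk:
  collect_span([2, 8, 1, 1, 11, 10]) -> 33  [called from merge_totals, line 31]
  bind_quota([2, 8, 1, 1, 11, 10], 10) -> 11  [called from merge_totals, line 32]
  probe_limits(33, 33) -> 33  [called from merge_totals, line 34]
  merge_totals([2, 8, 1, 1, 11, 10], 10) -> 33  [called from main, line 40]
Log line origins:
  1 — main, line 39
  2 — merge_totals, line 30
  3 — collect_span, line 2
  4-9 — collect_span, line 6
  10 — collect_span, line 7
  11 — bind_quota, line 11
  12-17 — bind_quota, line 16
  18 — bind_quota, line 17
  19 — merge_totals, line 33
  20 — probe_limits, line 21
  21 — main, line 41
A correct fix: line 34: replace `probe_limits(rate, rate)` with `probe_limits(rate, quota)`.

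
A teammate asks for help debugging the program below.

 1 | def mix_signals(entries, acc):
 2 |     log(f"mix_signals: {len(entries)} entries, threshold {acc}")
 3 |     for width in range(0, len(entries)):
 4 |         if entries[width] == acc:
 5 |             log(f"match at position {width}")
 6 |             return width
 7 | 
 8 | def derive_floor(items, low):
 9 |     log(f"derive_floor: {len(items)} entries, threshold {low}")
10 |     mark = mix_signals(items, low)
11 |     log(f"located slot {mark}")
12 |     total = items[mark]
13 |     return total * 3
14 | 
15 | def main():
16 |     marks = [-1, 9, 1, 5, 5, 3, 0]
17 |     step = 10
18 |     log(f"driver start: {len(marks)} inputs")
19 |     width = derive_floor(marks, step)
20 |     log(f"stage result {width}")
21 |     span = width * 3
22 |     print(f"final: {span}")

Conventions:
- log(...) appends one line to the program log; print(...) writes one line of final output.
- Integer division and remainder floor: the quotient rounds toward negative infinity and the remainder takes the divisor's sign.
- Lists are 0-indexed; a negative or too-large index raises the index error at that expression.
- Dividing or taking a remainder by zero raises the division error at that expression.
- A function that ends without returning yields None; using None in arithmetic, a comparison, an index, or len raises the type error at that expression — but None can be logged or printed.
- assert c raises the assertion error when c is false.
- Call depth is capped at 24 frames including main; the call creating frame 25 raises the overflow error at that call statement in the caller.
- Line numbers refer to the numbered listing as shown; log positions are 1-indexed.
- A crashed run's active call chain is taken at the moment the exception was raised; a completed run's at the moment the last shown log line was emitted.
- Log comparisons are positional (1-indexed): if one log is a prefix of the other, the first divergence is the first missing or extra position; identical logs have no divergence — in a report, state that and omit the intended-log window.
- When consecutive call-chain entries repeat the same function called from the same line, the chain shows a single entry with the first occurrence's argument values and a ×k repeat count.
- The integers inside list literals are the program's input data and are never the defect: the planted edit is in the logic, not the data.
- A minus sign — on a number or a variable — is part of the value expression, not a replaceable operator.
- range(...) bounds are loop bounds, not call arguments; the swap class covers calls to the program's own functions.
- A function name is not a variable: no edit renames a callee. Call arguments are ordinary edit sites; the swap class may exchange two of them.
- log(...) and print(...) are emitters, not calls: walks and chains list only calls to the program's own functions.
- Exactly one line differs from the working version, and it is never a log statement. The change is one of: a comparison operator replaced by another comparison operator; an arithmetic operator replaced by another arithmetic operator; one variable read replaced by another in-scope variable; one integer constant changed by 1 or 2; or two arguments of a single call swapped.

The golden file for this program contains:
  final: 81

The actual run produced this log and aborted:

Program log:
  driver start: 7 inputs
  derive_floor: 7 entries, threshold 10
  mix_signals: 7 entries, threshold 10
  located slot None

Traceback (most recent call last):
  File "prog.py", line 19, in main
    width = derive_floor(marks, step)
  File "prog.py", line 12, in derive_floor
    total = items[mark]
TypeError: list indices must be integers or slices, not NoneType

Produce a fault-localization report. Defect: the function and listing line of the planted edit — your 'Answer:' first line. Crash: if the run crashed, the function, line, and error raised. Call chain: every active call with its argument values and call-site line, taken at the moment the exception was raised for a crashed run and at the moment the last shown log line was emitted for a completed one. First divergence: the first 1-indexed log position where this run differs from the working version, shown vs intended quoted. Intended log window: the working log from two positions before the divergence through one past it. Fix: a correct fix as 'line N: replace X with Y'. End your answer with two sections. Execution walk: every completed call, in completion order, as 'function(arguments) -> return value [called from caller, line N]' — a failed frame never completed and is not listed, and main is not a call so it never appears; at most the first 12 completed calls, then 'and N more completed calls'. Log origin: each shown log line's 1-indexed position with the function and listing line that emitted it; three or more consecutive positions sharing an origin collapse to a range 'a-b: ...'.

Answer: the defect is in main at line 17.
Key observation: Everything matches until log position 2, which reads 'derive_floor: 7 entries, threshold 10' in place of 'derive_floor: 7 entries, threshold 9'.
Crash: derive_floor, line 12, TypeError.
Call chain: main -> derive_floor([-1, 9, 1, 5, 5, 3, 0], 10) (called at line 19).
First divergence: position 2 — shown 'derive_floor: 7 entries, threshold 10', intended 'derive_floor: 7 entries, threshold 9'.
Intended log window:
  1: driver start: 7 inputs
  2: derive_floor: 7 entries, threshold 9
  3: mix_signals: 7 entries, threshold 9
Execution walk:
  mix_signals([-1, 9, 1, 5, 5, 3, 0], 10) -> None  [called from derive_floor, line 10]
Log origins:
  1: emitted by main (line 18)
  2: emitted by derive_floor (line 9)
  3: emitted by mix_signals (line 2)
  4: emitted by derive_floor (line 11)
A correct fix: line 17: replace `10` with `9`.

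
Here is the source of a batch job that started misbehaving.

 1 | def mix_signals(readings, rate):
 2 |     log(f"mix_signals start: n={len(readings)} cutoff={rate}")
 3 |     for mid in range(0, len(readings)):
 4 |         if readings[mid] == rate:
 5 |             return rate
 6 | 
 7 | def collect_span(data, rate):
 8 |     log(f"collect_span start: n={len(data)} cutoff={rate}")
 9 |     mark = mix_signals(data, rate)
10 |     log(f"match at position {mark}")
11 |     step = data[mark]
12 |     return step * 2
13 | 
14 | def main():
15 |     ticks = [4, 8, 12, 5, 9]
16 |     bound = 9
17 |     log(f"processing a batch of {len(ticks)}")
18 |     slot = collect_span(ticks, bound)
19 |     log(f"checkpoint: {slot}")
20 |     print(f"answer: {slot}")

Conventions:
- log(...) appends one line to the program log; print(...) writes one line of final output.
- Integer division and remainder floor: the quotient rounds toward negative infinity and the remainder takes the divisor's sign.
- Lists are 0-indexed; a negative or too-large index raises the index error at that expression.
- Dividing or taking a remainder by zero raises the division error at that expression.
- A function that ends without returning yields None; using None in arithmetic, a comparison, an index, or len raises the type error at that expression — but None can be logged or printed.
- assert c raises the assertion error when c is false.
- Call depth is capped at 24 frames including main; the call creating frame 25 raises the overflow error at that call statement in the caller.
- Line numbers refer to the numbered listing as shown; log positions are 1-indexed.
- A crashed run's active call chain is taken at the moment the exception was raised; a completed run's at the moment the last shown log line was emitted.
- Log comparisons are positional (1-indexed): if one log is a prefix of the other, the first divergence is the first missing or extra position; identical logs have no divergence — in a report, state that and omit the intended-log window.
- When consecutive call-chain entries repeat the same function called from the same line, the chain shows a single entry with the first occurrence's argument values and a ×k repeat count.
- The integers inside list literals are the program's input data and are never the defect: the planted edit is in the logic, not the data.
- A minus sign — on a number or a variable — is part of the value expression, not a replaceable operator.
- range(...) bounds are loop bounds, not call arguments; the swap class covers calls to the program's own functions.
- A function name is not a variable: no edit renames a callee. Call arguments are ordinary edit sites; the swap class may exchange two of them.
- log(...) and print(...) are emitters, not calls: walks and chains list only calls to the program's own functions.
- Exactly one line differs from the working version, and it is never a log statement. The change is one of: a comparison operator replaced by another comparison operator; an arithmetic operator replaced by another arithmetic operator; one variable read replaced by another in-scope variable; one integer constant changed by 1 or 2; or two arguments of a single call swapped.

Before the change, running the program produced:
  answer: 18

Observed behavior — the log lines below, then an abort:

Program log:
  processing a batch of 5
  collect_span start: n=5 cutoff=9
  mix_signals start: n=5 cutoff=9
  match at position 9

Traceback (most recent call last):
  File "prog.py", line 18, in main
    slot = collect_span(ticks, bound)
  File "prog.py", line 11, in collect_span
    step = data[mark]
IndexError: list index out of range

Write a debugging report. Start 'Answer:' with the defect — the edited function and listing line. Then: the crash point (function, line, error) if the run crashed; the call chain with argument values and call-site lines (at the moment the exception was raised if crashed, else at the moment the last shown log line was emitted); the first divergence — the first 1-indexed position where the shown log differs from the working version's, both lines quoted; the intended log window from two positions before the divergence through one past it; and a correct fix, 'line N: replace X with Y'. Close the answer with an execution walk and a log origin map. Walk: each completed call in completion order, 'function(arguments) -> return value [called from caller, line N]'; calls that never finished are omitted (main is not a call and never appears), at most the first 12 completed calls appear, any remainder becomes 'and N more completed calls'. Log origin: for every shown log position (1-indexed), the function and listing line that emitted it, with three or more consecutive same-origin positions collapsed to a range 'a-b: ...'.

Answer: the defect is in mix_signals at line 5.
Core observation: The log first diverges at position 4: the faulty run prints 'match at position 9' where the working version prints 'match at position 4'.
Crash: collect_span, line 11, IndexError.
Call chain: main -> collect_span([4, 8, 12, 5, 9], 9) (called at line 18).
First divergence: at position 4 the run shows 'match at position 9' where the working version logs 'match at position 4'.
Intended log window:
  2: collect_span start: n=5 cutoff=9
  3: mix_signals start: n=5 cutoff=9
  4: match at position 4
  5: checkpoint: 18
Execution walk:
  mix_signals([4, 8, 12, 5, 9], 9) -> 9  [called from collect_span, line 9]
Log origins:
  1: from main, line 17
  2: from collect_span, line 8
  3: from mix_signals, line 2
  4: from collect_span, line 10
A correct fix: line 5: replace `rate` with `mid`.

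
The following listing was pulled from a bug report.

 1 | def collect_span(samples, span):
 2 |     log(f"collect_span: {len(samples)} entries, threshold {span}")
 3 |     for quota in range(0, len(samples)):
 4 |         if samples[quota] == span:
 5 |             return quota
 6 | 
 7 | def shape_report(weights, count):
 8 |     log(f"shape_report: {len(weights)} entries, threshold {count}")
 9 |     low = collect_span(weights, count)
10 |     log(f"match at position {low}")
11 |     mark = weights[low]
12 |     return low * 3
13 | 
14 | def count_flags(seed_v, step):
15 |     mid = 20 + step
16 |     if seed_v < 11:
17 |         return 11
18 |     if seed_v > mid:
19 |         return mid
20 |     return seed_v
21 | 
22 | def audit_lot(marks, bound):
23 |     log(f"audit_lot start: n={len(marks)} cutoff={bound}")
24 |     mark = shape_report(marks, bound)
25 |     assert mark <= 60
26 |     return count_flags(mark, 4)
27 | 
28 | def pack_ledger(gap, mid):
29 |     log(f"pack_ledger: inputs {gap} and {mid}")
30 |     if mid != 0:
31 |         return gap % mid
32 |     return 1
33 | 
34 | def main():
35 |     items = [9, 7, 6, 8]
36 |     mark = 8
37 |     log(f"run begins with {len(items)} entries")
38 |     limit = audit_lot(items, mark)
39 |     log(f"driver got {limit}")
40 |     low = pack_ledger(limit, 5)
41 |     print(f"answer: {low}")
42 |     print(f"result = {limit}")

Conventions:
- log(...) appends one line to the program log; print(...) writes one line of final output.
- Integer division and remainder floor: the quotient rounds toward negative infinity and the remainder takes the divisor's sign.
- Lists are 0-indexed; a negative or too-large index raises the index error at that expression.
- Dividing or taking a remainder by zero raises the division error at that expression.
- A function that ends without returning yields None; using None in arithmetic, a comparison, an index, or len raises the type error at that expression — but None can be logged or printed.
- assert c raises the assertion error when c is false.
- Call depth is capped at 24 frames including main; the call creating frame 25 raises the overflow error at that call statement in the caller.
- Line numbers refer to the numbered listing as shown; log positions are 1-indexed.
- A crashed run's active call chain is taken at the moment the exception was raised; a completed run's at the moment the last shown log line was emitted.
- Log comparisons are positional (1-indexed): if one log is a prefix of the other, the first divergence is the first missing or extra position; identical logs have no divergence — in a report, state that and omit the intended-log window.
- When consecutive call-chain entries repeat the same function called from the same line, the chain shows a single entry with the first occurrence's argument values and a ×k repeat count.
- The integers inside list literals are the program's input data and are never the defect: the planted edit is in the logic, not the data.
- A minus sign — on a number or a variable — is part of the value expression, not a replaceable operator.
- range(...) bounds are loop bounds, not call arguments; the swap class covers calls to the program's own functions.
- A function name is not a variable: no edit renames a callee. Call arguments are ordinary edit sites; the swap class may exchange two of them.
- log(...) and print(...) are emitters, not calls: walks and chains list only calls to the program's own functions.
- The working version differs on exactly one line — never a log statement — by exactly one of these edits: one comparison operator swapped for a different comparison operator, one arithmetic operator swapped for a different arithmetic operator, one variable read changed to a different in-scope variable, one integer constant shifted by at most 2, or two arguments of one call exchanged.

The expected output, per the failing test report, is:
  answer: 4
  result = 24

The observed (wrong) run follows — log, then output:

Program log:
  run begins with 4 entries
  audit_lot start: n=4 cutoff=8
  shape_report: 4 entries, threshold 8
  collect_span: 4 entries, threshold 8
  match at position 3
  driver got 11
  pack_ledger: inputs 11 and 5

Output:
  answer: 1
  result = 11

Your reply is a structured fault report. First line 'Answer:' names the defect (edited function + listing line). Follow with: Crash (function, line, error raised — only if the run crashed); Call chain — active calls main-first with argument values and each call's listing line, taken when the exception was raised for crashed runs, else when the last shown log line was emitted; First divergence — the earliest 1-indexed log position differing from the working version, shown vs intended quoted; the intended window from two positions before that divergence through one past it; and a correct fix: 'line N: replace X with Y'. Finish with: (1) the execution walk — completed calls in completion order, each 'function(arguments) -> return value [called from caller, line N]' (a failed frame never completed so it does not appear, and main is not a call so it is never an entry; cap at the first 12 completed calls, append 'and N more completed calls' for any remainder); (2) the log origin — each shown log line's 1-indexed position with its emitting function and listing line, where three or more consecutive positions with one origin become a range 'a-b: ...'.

Answer: the defect is in shape_report at line 12.
Core observation: Position 6 is the first bad log line: 'driver got 11' should read 'driver got 24'.
Call chain: main -> pack_ledger(11, 5) (called at line 40).
First divergence: position 6; shown 'driver got 11' vs intended 'driver got 24'.
Intended log window:
  4: collect_span: 4 entries, threshold 8
  5: match at position 3
  6: driver got 24
  7: pack_ledger: inputs 24 and 5
Execution walk:
  collect_span([9, 7, 6, 8], 8) -> 3  [called from shape_report, line 9]
  shape_report([9, 7, 6, 8], 8) -> 9  [called from audit_lot, line 24]
  count_flags(9, 4) -> 11  [called from audit_lot, line 26]
  audit_lot([9, 7, 6, 8], 8) -> 11  [called from main, line 38]
  pack_ledger(11, 5) -> 1  [called from main, line 40]
Log line origins:
  1: emitted by main (line 37)
  2: emitted by audit_lot (line 23)
  3: emitted by shape_report (line 8)
  4: emitted by collect_span (line 2)
  5: emitted by shape_report (line 10)
  6: emitted by main (line 39)
  7: emitted by pack_ledger (line 29)
A correct fix: line 12: replace `low` with `mark`.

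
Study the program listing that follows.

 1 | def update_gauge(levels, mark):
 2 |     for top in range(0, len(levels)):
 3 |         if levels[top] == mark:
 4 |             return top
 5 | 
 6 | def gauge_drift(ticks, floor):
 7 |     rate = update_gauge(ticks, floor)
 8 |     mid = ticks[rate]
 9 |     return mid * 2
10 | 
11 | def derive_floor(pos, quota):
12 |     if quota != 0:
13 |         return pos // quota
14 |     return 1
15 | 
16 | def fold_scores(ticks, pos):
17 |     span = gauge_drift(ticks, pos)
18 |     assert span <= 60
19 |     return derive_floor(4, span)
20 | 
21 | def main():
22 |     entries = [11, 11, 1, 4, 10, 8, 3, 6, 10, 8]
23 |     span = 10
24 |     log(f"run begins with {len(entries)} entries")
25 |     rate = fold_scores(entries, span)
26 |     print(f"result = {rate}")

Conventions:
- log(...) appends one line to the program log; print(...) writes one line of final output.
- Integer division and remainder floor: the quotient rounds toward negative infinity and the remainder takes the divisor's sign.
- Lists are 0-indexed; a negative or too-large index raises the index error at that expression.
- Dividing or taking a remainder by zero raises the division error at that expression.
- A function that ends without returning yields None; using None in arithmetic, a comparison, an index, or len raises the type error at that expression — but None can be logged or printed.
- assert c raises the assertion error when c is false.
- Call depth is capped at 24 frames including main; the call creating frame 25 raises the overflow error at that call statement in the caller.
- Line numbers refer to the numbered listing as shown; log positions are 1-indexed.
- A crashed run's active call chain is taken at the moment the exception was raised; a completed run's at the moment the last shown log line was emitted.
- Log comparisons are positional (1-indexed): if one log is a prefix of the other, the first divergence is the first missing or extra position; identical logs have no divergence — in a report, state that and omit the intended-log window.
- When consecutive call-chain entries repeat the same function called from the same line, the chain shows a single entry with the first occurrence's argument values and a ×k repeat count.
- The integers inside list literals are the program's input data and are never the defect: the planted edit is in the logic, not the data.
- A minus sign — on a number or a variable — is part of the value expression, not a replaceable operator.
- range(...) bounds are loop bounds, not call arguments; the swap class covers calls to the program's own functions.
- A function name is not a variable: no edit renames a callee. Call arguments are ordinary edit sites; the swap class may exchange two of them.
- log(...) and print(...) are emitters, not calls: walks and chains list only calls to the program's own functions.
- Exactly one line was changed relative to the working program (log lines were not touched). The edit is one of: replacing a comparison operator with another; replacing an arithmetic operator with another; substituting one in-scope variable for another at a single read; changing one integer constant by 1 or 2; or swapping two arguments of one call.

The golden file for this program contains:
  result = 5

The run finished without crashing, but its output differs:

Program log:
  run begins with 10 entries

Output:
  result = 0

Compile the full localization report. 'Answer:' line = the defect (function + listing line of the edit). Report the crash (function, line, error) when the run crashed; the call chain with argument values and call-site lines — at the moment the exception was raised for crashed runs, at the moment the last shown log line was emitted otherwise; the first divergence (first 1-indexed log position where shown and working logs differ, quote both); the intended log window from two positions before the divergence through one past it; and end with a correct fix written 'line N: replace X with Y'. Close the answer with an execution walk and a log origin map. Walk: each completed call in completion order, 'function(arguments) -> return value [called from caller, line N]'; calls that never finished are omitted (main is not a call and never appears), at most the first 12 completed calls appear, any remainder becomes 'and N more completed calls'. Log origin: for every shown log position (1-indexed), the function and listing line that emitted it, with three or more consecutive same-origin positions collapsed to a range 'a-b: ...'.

Answer: the defect is in fold_scores at line 19.
Core observation: Log streams are identical — the defect surfaces only in the printed output.
Call chain: main.
First divergence: there is none — every log position agrees.
Execution walk:
  update_gauge([11, 11, 1, 4, 10, 8, 3, 6, 10, 8], 10) -> 4  [called from gauge_drift, line 7]
  gauge_drift([11, 11, 1, 4, 10, 8, 3, 6, 10, 8], 10) -> 20  [called from fold_scores, line 17]
  derive_floor(4, 20) -> 0  [called from fold_scores, line 19]
  fold_scores([11, 11, 1, 4, 10, 8, 3, 6, 10, 8], 10) -> 0  [called from main, line 25]
Origin of each log line:
  1 — main, line 24
A correct fix: line 19: replace `derive_floor(4, span)` with `derive_floor(span, 4)`.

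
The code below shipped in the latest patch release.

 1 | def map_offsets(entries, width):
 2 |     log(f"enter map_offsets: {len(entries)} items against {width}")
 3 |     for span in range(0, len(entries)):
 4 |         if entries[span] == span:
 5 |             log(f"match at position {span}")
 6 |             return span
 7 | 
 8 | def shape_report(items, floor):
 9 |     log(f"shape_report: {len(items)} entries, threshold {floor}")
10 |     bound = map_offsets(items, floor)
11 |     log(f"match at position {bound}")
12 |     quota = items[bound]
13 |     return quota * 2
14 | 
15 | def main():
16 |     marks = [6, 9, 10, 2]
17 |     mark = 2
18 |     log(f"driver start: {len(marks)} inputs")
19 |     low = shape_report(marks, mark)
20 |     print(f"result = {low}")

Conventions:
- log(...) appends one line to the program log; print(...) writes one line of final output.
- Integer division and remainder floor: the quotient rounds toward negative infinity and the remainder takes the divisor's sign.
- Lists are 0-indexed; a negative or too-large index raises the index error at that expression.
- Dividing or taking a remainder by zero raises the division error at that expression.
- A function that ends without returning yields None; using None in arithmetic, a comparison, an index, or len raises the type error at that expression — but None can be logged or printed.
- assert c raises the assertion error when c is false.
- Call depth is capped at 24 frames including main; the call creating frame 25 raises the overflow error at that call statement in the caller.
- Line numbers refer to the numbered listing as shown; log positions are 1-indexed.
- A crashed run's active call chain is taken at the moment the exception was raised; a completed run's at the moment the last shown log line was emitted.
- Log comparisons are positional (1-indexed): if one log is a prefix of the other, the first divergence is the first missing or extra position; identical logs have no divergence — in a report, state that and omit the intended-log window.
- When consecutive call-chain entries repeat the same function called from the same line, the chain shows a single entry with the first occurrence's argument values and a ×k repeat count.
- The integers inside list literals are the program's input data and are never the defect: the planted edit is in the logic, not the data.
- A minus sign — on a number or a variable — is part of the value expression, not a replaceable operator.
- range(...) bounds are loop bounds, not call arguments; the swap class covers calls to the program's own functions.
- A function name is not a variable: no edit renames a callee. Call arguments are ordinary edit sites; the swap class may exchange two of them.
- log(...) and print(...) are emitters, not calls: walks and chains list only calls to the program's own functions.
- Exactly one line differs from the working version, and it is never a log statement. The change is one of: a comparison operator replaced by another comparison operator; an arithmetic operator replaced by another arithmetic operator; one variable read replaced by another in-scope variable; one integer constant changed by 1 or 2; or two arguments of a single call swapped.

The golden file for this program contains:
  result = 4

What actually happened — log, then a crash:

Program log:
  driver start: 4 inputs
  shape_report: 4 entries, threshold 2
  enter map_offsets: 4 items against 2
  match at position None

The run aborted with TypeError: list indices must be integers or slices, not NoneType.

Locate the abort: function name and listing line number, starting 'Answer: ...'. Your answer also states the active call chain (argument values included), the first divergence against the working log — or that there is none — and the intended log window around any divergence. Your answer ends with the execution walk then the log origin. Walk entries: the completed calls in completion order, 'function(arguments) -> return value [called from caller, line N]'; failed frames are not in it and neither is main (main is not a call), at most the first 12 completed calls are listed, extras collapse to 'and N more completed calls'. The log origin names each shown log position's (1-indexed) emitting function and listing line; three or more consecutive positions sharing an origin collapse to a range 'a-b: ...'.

Answer: the error was raised in shape_report, line 12.
Core observation: Position 4 is the first bad log line: 'match at position None' should read 'match at position 3'.
Call chain: main -> shape_report([6, 9, 10, 2], 2) (called at line 19).
First divergence: position 4 — shown 'match at position None', intended 'match at position 3'.
Intended log window:
  2: shape_report: 4 entries, threshold 2
  3: enter map_offsets: 4 items against 2
  4: match at position 3
  5: match at position 3
Execution walk:
  map_offsets([6, 9, 10, 2], 2) -> None  [called from shape_report, line 10]
Log origins:
  1 — main, line 18
  2 — shape_report, line 9
  3 — map_offsets, line 2
  4 — shape_report, line 11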